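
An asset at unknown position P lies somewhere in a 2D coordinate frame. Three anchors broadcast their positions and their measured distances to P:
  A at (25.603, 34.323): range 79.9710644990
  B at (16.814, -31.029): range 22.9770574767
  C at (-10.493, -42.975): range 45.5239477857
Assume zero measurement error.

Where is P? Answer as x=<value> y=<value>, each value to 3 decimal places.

x=34.982 y=-45.096

eq1: (x − 25.603)² + (y − 34.323)² = 79.9710644990²
eq2: (x − 16.814)² + (y + 31.029)² = 22.9770574767²
eq3: (x + 10.493)² + (y + 42.975)² = 45.5239477857²
eq2−eq1, eq2−eq3 (x²,y² cancel):
  17.578·x + 130.704·y = -5279.353486
  -54.614·x − 23.892·y = -833.040415
det = 17.578·-23.892 − 130.704·-54.614 = 6718.294680
x = (-5279.353486·-23.892 − 130.704·-833.040415) / 6718.294680 = 34.981500
y = (17.578·-833.040415 − -5279.353486·-54.614) / 6718.294680 = -45.096235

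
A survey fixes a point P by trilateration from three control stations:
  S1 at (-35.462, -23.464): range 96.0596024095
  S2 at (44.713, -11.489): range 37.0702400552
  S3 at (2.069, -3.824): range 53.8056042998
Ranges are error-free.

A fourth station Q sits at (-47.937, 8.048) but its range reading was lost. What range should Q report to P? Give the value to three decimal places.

eq1: (x + 35.462)² + (y + 23.464)² = 96.0596024095²
eq2: (x − 44.713)² + (y + 11.489)² = 37.0702400552²
eq3: (x − 2.069)² + (y + 3.824)² = 53.8056042998²
eq1−eq2, eq1−eq3 (x²,y² cancel):
  160.350·x + 23.950·y = 8176.381267
  75.062·x + 39.280·y = 4543.195158
det = 160.350·39.280 − 23.950·75.062 = 4500.813100
x = (8176.381267·39.280 − 23.950·4543.195158) / 4500.813100 = 47.182304
y = (160.350·4543.195158 − 8176.381267·75.062) / 4500.813100 = 25.498907
|P − Q| = √((47.182304 − -47.937)² + (25.498907 − 8.048)²) = 96.706857

96.707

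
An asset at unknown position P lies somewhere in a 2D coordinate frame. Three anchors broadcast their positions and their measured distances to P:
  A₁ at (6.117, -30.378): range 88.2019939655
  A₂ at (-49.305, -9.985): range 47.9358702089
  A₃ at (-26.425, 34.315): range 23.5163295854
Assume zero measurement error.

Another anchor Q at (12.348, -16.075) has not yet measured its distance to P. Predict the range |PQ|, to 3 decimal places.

eq1: (x − 6.117)² + (y + 30.378)² = 88.2019939655²
eq2: (x + 49.305)² + (y + 9.985)² = 47.9358702089²
eq3: (x + 26.425)² + (y − 34.315)² = 23.5163295854²
eq3−eq2, eq3−eq1 (x²,y² cancel):
  -45.760·x − 88.600·y = -1089.946496
  65.084·x − 129.386·y = -8142.133259
det = -45.760·-129.386 − -88.600·65.084 = 11687.145760
x = (-1089.946496·-129.386 − -88.600·-8142.133259) / 11687.145760 = -49.658762
y = (-45.760·-8142.133259 − -1089.946496·65.084) / 11687.145760 = 37.949565
|P − Q| = √((-49.658762 − 12.348)² + (37.949565 − -16.075)²) = 82.240453

82.240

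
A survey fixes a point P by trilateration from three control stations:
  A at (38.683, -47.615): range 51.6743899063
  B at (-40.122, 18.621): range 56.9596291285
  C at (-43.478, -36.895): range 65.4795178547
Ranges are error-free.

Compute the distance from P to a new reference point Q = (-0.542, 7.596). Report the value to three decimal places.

eq1: (x − 38.683)² + (y + 47.615)² = 51.6743899063²
eq2: (x + 40.122)² + (y − 18.621)² = 56.9596291285²
eq3: (x + 43.478)² + (y + 36.895)² = 65.4795178547²
eq2−eq3, eq2−eq1 (x²,y² cancel):
  -6.712·x − 111.032·y = 251.893076
  157.610·x − 132.472·y = 2381.202967
det = -6.712·-132.472 − -111.032·157.610 = 18388.905584
x = (251.893076·-132.472 − -111.032·2381.202967) / 18388.905584 = 12.563061
y = (-6.712·2381.202967 − 251.893076·157.610) / 18388.905584 = -3.028103
|P − Q| = √((12.563061 − -0.542)² + (-3.028103 − 7.596)²) = 16.870513

16.871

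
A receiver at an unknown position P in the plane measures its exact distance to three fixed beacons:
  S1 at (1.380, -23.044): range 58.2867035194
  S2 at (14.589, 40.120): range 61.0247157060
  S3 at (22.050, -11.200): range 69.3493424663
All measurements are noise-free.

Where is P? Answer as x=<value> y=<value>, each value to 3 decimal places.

x=-41.604 y=16.322

eq1: (x − 1.380)² + (y + 23.044)² = 58.2867035194²
eq2: (x − 14.589)² + (y − 40.120)² = 61.0247157060²
eq3: (x − 22.050)² + (y + 11.200)² = 69.3493424663²
eq2−eq3, eq2−eq1 (x²,y² cancel):
  14.922·x − 102.640·y = -2296.126195
  -26.418·x − 126.328·y = -962.846865
det = 14.922·-126.328 − -102.640·-26.418 = -4596.609936
x = (-2296.126195·-126.328 − -102.640·-962.846865) / -4596.609936 = -41.604232
y = (14.922·-962.846865 − -2296.126195·-26.418) / -4596.609936 = 16.322173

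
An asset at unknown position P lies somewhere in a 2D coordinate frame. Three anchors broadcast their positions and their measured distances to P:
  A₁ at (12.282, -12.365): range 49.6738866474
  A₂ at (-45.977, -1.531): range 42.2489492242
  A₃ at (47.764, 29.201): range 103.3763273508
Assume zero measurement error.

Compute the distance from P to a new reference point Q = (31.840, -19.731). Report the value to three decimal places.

64.069

eq1: (x − 12.282)² + (y + 12.365)² = 49.6738866474²
eq2: (x + 45.977)² + (y + 1.531)² = 42.2489492242²
eq3: (x − 47.764)² + (y − 29.201)² = 103.3763273508²
eq3−eq1, eq3−eq2 (x²,y² cancel):
  -70.964·x − 83.132·y = 5388.812694
  -187.482·x − 61.464·y = 7883.821739
det = -70.964·-61.464 − -83.132·-187.482 = -11224.022328
x = (5388.812694·-61.464 − -83.132·7883.821739) / -11224.022328 = -28.882684
y = (-70.964·7883.821739 − 5388.812694·-187.482) / -11224.022328 = -40.167227
|P − Q| = √((-28.882684 − 31.840)² + (-40.167227 − -19.731)²) = 64.069366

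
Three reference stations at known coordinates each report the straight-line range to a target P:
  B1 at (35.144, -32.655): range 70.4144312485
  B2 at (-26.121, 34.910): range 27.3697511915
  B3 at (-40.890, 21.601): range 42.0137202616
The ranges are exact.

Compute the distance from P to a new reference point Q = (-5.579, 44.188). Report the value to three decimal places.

16.683

eq1: (x − 35.144)² + (y + 32.655)² = 70.4144312485²
eq2: (x + 26.121)² + (y − 34.910)² = 27.3697511915²
eq3: (x + 40.890)² + (y − 21.601)² = 42.0137202616²
eq3−eq1, eq3−eq2 (x²,y² cancel):
  152.068·x − 108.512·y = -3030.184978
  29.538·x + 26.618·y = 778.468850
det = 152.068·26.618 − -108.512·29.538 = 7252.973480
x = (-3030.184978·26.618 − -108.512·778.468850) / 7252.973480 = 0.526094
y = (152.068·778.468850 − -3030.184978·29.538) / 7252.973480 = 28.662149
|P − Q| = √((0.526094 − -5.579)² + (28.662149 − 44.188)²) = 16.683052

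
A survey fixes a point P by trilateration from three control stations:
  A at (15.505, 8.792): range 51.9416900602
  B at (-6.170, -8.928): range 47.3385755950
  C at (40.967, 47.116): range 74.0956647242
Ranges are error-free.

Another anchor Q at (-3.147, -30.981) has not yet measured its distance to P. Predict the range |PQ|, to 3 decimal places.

eq1: (x − 15.505)² + (y − 8.792)² = 51.9416900602²
eq2: (x + 6.170)² + (y + 8.928)² = 47.3385755950²
eq3: (x − 40.967)² + (y − 47.116)² = 74.0956647242²
eq2−eq1, eq2−eq3 (x²,y² cancel):
  43.350·x + 35.440·y = -257.072222
  94.274·x + 112.088·y = 531.207669
det = 43.350·112.088 − 35.440·94.274 = 1517.944240
x = (-257.072222·112.088 − 35.440·531.207669) / 1517.944240 = -31.385020
y = (43.350·531.207669 − -257.072222·94.274) / 1517.944240 = 31.136242
|P − Q| = √((-31.385020 − -3.147)² + (31.136242 − -30.981)²) = 68.234431

68.234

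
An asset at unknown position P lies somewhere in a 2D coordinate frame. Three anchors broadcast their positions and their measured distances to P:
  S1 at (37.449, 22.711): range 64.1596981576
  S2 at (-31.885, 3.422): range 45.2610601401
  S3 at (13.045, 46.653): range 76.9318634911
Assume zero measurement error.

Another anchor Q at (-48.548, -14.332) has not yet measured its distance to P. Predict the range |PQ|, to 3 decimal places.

eq1: (x − 37.449)² + (y − 22.711)² = 64.1596981576²
eq2: (x + 31.885)² + (y − 3.422)² = 45.2610601401²
eq3: (x − 13.045)² + (y − 46.653)² = 76.9318634911²
eq3−eq2, eq3−eq1 (x²,y² cancel):
  -89.860·x − 86.462·y = 2551.636930
  48.808·x − 47.884·y = 1373.587441
det = -89.860·-47.884 − -86.462·48.808 = 8522.893536
x = (2551.636930·-47.884 − -86.462·1373.587441) / 8522.893536 = -0.401209
y = (-89.860·1373.587441 − 2551.636930·48.808) / 8522.893536 = -29.094680
|P − Q| = √((-0.401209 − -48.548)² + (-29.094680 − -14.332)²) = 50.359211

50.359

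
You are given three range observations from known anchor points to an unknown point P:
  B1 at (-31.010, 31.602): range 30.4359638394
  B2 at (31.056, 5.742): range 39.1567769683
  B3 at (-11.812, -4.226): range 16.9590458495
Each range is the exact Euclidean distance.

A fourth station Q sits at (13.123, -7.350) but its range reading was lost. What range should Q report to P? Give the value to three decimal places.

eq1: (x + 31.010)² + (y − 31.602)² = 30.4359638394²
eq2: (x − 31.056)² + (y − 5.742)² = 39.1567769683²
eq3: (x + 11.812)² + (y + 4.226)² = 16.9590458495²
eq3−eq1, eq3−eq2 (x²,y² cancel):
  -38.396·x + 71.656·y = 1164.185425
  85.736·x + 19.936·y = -405.580666
det = -38.396·19.936 − 71.656·85.736 = -6908.961472
x = (1164.185425·19.936 − 71.656·-405.580666) / -6908.961472 = -7.565752
y = (-38.396·-405.580666 − 1164.185425·85.736) / -6908.961472 = 12.192849
|P − Q| = √((-7.565752 − 13.123)² + (12.192849 − -7.350)²) = 28.459575

28.460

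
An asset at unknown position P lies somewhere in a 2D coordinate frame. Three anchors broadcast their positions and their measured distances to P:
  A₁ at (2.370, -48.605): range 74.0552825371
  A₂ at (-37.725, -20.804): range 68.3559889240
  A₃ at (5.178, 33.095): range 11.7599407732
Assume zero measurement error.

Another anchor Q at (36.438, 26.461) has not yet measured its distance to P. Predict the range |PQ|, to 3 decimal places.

23.166

eq1: (x − 2.370)² + (y + 48.605)² = 74.0552825371²
eq2: (x + 37.725)² + (y + 20.804)² = 68.3559889240²
eq3: (x − 5.178)² + (y − 33.095)² = 11.7599407732²
eq1−eq3, eq1−eq2 (x²,y² cancel):
  5.616·x + 163.400·y = 4099.916449
  -80.190·x + 55.602·y = 299.562766
det = 5.616·55.602 − 163.400·-80.190 = 13415.306832
x = (4099.916449·55.602 − 163.400·299.562766) / 13415.306832 = 13.344085
y = (5.616·299.562766 − 4099.916449·-80.190) / 13415.306832 = 24.632656
|P − Q| = √((13.344085 − 36.438)² + (24.632656 − 26.461)²) = 23.166177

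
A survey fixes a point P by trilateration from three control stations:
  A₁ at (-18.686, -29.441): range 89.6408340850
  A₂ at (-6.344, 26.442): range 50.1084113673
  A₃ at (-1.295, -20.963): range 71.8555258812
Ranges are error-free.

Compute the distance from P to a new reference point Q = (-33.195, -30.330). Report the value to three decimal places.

100.746

eq1: (x + 18.686)² + (y + 29.441)² = 89.6408340850²
eq2: (x + 6.344)² + (y − 26.442)² = 50.1084113673²
eq3: (x + 1.295)² + (y + 20.963)² = 71.8555258812²
eq2−eq3, eq2−eq1 (x²,y² cancel):
  10.098·x − 94.810·y = -2950.665016
  -24.684·x − 111.766·y = -5048.112869
det = 10.098·-111.766 − -94.810·-24.684 = -3468.903108
x = (-2950.665016·-111.766 − -94.810·-5048.112869) / -3468.903108 = 42.903347
y = (10.098·-5048.112869 − -2950.665016·-24.684) / -3468.903108 = 35.691415
|P − Q| = √((42.903347 − -33.195)² + (35.691415 − -30.330)²) = 100.746145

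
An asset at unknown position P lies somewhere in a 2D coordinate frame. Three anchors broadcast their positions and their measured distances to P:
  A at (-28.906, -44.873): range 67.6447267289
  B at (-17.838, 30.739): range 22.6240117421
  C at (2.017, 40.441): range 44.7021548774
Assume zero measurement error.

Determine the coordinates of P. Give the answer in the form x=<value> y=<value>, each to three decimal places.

eq1: (x + 28.906)² + (y + 44.873)² = 67.6447267289²
eq2: (x + 17.838)² + (y − 30.739)² = 22.6240117421²
eq3: (x − 2.017)² + (y − 40.441)² = 44.7021548774²
eq2−eq1, eq2−eq3 (x²,y² cancel):
  -22.136·x − 151.224·y = -2477.900547
  39.710·x + 19.404·y = -1109.974338
det = -22.136·19.404 − -151.224·39.710 = 5575.578096
x = (-2477.900547·19.404 − -151.224·-1109.974338) / 5575.578096 = -38.728888
y = (-22.136·-1109.974338 − -2477.900547·39.710) / 5575.578096 = 22.054722

x=-38.729 y=22.055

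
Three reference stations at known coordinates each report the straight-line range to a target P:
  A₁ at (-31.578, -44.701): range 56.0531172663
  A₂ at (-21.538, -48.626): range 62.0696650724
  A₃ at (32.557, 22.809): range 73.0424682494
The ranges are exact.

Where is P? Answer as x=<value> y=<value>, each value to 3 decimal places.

x=-39.490 y=10.791

eq1: (x + 31.578)² + (y + 44.701)² = 56.0531172663²
eq2: (x + 21.538)² + (y + 48.626)² = 62.0696650724²
eq3: (x − 32.557)² + (y − 22.809)² = 73.0424682494²
eq3−eq1, eq3−eq2 (x²,y² cancel):
  -128.270·x − 135.020·y = 3608.390968
  -108.190·x − 142.870·y = 2730.723436
det = -128.270·-142.870 − -135.020·-108.190 = 3718.121100
x = (3608.390968·-142.870 − -135.020·2730.723436) / 3718.121100 = -39.489983
y = (-128.270·2730.723436 − 3608.390968·-108.190) / 3718.121100 = 10.790914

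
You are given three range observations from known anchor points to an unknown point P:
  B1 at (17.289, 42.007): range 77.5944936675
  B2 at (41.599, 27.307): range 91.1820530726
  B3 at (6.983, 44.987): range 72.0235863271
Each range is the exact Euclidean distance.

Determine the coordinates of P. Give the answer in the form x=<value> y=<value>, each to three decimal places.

eq1: (x − 17.289)² + (y − 42.007)² = 77.5944936675²
eq2: (x − 41.599)² + (y − 27.307)² = 91.1820530726²
eq3: (x − 6.983)² + (y − 44.987)² = 72.0235863271²
eq3−eq2, eq3−eq1 (x²,y² cancel):
  69.232·x − 35.360·y = -2723.213223
  20.612·x − 5.960·y = -842.603348
det = 69.232·-5.960 − -35.360·20.612 = 316.217600
x = (-2723.213223·-5.960 − -35.360·-842.603348) / 316.217600 = -42.894841
y = (69.232·-842.603348 − -2723.213223·20.612) / 316.217600 = -6.970656

x=-42.895 y=-6.971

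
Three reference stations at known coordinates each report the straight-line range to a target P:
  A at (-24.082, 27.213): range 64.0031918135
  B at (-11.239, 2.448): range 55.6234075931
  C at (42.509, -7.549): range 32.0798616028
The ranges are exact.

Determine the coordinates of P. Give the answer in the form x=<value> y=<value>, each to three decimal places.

eq1: (x + 24.082)² + (y − 27.213)² = 64.0031918135²
eq2: (x + 11.239)² + (y − 2.448)² = 55.6234075931²
eq3: (x − 42.509)² + (y + 7.549)² = 32.0798616028²
eq2−eq1, eq2−eq3 (x²,y² cancel):
  -25.686·x + 49.530·y = 185.737178
  107.496·x − 19.994·y = 3796.540609
det = -25.686·-19.994 − 49.530·107.496 = -4810.710996
x = (185.737178·-19.994 − 49.530·3796.540609) / -4810.710996 = 39.860280
y = (-25.686·3796.540609 − 185.737178·107.496) / -4810.710996 = 24.421327

x=39.860 y=24.421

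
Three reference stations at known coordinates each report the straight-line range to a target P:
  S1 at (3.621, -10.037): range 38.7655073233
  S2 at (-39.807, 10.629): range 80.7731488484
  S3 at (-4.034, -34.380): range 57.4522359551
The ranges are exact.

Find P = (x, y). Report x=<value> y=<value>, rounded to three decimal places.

x=40.496 y=1.923

eq1: (x − 3.621)² + (y + 10.037)² = 38.7655073233²
eq2: (x + 39.807)² + (y − 10.629)² = 80.7731488484²
eq3: (x + 4.034)² + (y + 34.380)² = 57.4522359551²
eq1−eq3, eq1−eq2 (x²,y² cancel):
  -15.310·x − 48.686·y = -713.590312
  -86.856·x + 41.332·y = -3437.817137
det = -15.310·41.332 − -48.686·-86.856 = -4861.464136
x = (-713.590312·41.332 − -48.686·-3437.817137) / -4861.464136 = 40.495553
y = (-15.310·-3437.817137 − -713.590312·-86.856) / -4861.464136 = 1.922594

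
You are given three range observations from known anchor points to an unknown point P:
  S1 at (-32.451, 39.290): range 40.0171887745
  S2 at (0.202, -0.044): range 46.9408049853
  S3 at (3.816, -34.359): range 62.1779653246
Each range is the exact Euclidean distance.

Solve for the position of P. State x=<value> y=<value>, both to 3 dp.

eq1: (x + 32.451)² + (y − 39.290)² = 40.0171887745²
eq2: (x − 0.202)² + (y + 0.044)² = 46.9408049853²
eq3: (x − 3.816)² + (y + 34.359)² = 62.1779653246²
eq3−eq2, eq3−eq1 (x²,y² cancel):
  -7.228·x + 68.630·y = 467.600202
  -72.534·x + 147.298·y = 3666.392738
det = -7.228·147.298 − 68.630·-72.534 = 3913.338476
x = (467.600202·147.298 − 68.630·3666.392738) / 3913.338476 = -46.698736
y = (-7.228·3666.392738 − 467.600202·-72.534) / 3913.338476 = 1.895115

x=-46.699 y=1.895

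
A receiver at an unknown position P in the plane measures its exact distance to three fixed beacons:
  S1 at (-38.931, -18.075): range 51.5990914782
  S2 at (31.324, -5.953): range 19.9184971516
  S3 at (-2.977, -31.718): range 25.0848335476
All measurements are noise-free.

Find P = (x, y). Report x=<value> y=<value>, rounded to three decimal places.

eq1: (x + 38.931)² + (y + 18.075)² = 51.5990914782²
eq2: (x − 31.324)² + (y + 5.953)² = 19.9184971516²
eq3: (x + 2.977)² + (y + 31.718)² = 25.0848335476²
eq1−eq3, eq1−eq2 (x²,y² cancel):
  71.908·x − 27.286·y = 1205.783034
  140.510·x + 24.244·y = 1440.022512
det = 71.908·24.244 − -27.286·140.510 = 5577.293412
x = (1205.783034·24.244 − -27.286·1440.022512) / 5577.293412 = 12.286508
y = (71.908·1440.022512 − 1205.783034·140.510) / 5577.293412 = -11.811363

x=12.287 y=-11.811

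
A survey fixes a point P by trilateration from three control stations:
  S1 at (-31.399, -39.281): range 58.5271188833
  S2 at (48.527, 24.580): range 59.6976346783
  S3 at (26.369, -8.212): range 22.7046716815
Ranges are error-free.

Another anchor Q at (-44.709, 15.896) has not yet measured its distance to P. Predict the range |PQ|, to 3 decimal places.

eq1: (x + 31.399)² + (y + 39.281)² = 58.5271188833²
eq2: (x − 48.527)² + (y − 24.580)² = 59.6976346783²
eq3: (x − 26.369)² + (y + 8.212)² = 22.7046716815²
eq3−eq2, eq3−eq1 (x²,y² cancel):
  44.316·x + 65.584·y = -852.020446
  -115.536·x − 62.138·y = -1143.788472
det = 44.316·-62.138 − 65.584·-115.536 = 4823.605416
x = (-852.020446·-62.138 − 65.584·-1143.788472) / 4823.605416 = 26.527267
y = (44.316·-1143.788472 − -852.020446·-115.536) / 4823.605416 = -30.916120
|P − Q| = √((26.527267 − -44.709)² + (-30.916120 − 15.896)²) = 85.240720

85.241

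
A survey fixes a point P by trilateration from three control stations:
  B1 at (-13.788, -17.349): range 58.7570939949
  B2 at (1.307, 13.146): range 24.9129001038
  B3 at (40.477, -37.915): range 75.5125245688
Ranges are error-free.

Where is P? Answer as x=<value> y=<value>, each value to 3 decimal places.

x=15.760 y=33.438

eq1: (x + 13.788)² + (y + 17.349)² = 58.7570939949²
eq2: (x − 1.307)² + (y − 13.146)² = 24.9129001038²
eq3: (x − 40.477)² + (y + 37.915)² = 75.5125245688²
eq3−eq2, eq3−eq1 (x²,y² cancel):
  -78.340·x + 102.122·y = 2180.079586
  -108.530·x + 41.132·y = -335.092737
det = -78.340·41.132 − 102.122·-108.530 = 7861.019780
x = (2180.079586·41.132 − 102.122·-335.092737) / 7861.019780 = 15.760217
y = (-78.340·-335.092737 − 2180.079586·-108.530) / 7861.019780 = 33.437799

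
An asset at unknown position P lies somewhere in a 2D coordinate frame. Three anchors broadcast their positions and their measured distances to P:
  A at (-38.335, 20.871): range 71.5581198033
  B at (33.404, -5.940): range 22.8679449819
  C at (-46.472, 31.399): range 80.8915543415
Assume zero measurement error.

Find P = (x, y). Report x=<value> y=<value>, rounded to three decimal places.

eq1: (x + 38.335)² + (y − 20.871)² = 71.5581198033²
eq2: (x − 33.404)² + (y + 5.940)² = 22.8679449819²
eq3: (x + 46.472)² + (y − 31.399)² = 80.8915543415²
eq1−eq3, eq1−eq2 (x²,y² cancel):
  -16.274·x + 21.056·y = -182.505935
  143.478·x − 53.622·y = 3843.561552
det = -16.274·-53.622 − 21.056·143.478 = -2148.428340
x = (-182.505935·-53.622 − 21.056·3843.561552) / -2148.428340 = 33.114299
y = (-16.274·3843.561552 − -182.505935·143.478) / -2148.428340 = 16.926110

x=33.114 y=16.926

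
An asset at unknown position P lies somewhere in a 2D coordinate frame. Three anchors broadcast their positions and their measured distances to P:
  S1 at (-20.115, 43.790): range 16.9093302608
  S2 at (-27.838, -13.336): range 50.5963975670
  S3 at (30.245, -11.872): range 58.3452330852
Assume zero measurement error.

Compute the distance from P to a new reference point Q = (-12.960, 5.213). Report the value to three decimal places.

28.243

eq1: (x + 20.115)² + (y − 43.790)² = 16.9093302608²
eq2: (x + 27.838)² + (y + 13.336)² = 50.5963975670²
eq3: (x − 30.245)² + (y + 11.872)² = 58.3452330852²
eq3−eq2, eq3−eq1 (x²,y² cancel):
  -116.166·x − 2.928·y = 741.269508
  -100.720·x + 111.324·y = 4384.713690
det = -116.166·111.324 − -2.928·-100.720 = -13226.971944
x = (741.269508·111.324 − -2.928·4384.713690) / -13226.971944 = -7.209475
y = (-116.166·4384.713690 − 741.269508·-100.720) / -13226.971944 = 32.864210
|P − Q| = √((-7.209475 − -12.960)² + (32.864210 − 5.213)²) = 28.242839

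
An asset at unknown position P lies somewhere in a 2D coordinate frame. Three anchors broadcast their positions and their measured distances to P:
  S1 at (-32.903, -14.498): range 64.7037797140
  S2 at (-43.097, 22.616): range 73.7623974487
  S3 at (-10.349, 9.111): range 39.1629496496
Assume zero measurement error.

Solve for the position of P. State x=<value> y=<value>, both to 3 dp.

x=28.644 y=5.466

eq1: (x + 32.903)² + (y + 14.498)² = 64.7037797140²
eq2: (x + 43.097)² + (y − 22.616)² = 73.7623974487²
eq3: (x + 10.349)² + (y − 9.111)² = 39.1629496496²
eq3−eq1, eq3−eq2 (x²,y² cancel):
  -45.108·x − 47.218·y = -1550.155193
  -65.496·x + 27.010·y = -1728.431909
det = -45.108·27.010 − -47.218·-65.496 = -4310.957208
x = (-1550.155193·27.010 − -47.218·-1728.431909) / -4310.957208 = 28.643938
y = (-45.108·-1728.431909 − -1550.155193·-65.496) / -4310.957208 = 5.465807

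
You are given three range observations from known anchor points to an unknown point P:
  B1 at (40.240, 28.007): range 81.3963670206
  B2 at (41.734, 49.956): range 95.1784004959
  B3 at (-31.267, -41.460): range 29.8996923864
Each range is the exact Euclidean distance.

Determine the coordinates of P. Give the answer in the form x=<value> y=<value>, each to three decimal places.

eq1: (x − 40.240)² + (y − 28.007)² = 81.3963670206²
eq2: (x − 41.734)² + (y − 49.956)² = 95.1784004959²
eq3: (x + 31.267)² + (y + 41.460)² = 29.8996923864²
eq2−eq1, eq2−eq3 (x²,y² cancel):
  -2.988·x − 43.898·y = 599.880314
  -146.002·x − 182.832·y = 6624.164513
det = -2.988·-182.832 − -43.898·-146.002 = -5862.893780
x = (599.880314·-182.832 − -43.898·6624.164513) / -5862.893780 = -30.890933
y = (-2.988·6624.164513 − 599.880314·-146.002) / -5862.893780 = -11.562673

x=-30.891 y=-11.563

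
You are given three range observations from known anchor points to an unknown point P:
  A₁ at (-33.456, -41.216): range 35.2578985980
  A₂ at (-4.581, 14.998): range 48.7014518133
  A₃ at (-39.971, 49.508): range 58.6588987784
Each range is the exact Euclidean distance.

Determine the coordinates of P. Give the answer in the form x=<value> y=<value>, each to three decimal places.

x=-47.120 y=-8.714

eq1: (x + 33.456)² + (y + 41.216)² = 35.2578985980²
eq2: (x + 4.581)² + (y − 14.998)² = 48.7014518133²
eq3: (x + 39.971)² + (y − 49.508)² = 58.6588987784²
eq1−eq2, eq1−eq3 (x²,y² cancel):
  57.750·x + 112.428·y = -3700.849022
  -13.030·x + 181.448·y = -967.086679
det = 57.750·181.448 − 112.428·-13.030 = 11943.558840
x = (-3700.849022·181.448 − 112.428·-967.086679) / 11943.558840 = -47.120296
y = (57.750·-967.086679 − -3700.849022·-13.030) / 11943.558840 = -8.713594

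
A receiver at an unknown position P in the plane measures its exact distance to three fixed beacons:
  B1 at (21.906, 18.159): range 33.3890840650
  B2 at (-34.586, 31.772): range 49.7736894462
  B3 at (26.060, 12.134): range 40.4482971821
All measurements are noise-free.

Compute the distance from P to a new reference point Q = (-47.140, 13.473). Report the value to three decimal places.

eq1: (x − 21.906)² + (y − 18.159)² = 33.3890840650²
eq2: (x + 34.586)² + (y − 31.772)² = 49.7736894462²
eq3: (x − 26.060)² + (y − 12.134)² = 40.4482971821²
eq1−eq3, eq1−eq2 (x²,y² cancel):
  8.308·x − 12.050·y = -504.498371
  -112.984·x + 27.226·y = 33.440037
det = 8.308·27.226 − -12.050·-112.984 = -1135.263592
x = (-504.498371·27.226 − -12.050·33.440037) / -1135.263592 = 11.743986
y = (8.308·33.440037 − -504.498371·-112.984) / -1135.263592 = 49.964100
|P − Q| = √((11.743986 − -47.140)² + (49.964100 − 13.473)²) = 69.274268

69.274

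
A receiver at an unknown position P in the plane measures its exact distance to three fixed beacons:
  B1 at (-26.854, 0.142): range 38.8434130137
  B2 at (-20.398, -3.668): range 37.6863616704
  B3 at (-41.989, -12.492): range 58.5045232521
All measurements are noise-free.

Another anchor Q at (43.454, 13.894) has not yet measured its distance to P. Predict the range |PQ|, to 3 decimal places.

eq1: (x + 26.854)² + (y − 0.142)² = 38.8434130137²
eq2: (x + 20.398)² + (y + 3.668)² = 37.6863616704²
eq3: (x + 41.989)² + (y + 12.492)² = 58.5045232521²
eq1−eq3, eq1−eq2 (x²,y² cancel):
  -30.270·x − 25.268·y = -715.999801
  12.912·x − 7.620·y = -203.075973
det = -30.270·-7.620 − -25.268·12.912 = 556.917816
x = (-715.999801·-7.620 − -25.268·-203.075973) / 556.917816 = 0.582841
y = (-30.270·-203.075973 − -715.999801·12.912) / 556.917816 = 27.638008
|P − Q| = √((0.582841 − 43.454)² + (27.638008 − 13.894)²) = 45.020373

45.020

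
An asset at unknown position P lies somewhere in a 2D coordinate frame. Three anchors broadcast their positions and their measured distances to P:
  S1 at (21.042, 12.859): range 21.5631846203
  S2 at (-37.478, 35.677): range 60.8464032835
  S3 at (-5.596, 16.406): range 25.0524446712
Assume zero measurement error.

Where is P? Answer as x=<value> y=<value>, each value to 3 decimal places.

x=8.230 y=-4.486

eq1: (x − 21.042)² + (y − 12.859)² = 21.5631846203²
eq2: (x + 37.478)² + (y − 35.677)² = 60.8464032835²
eq3: (x + 5.596)² + (y − 16.406)² = 25.0524446712²
eq1−eq3, eq1−eq2 (x²,y² cancel):
  -53.276·x + 7.094·y = -470.301646
  -117.040·x + 45.636·y = -1167.984694
det = -53.276·45.636 − 7.094·-117.040 = -1601.021776
x = (-470.301646·45.636 − 7.094·-1167.984694) / -1601.021776 = 8.230371
y = (-53.276·-1167.984694 − -470.301646·-117.040) / -1601.021776 = -4.485540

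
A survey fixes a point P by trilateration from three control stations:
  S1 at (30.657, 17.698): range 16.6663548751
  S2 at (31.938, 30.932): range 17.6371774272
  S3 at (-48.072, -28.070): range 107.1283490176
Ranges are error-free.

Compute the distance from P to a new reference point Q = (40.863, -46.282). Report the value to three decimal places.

eq1: (x − 30.657)² + (y − 17.698)² = 16.6663548751²
eq2: (x − 31.938)² + (y − 30.932)² = 17.6371774272²
eq3: (x + 48.072)² + (y + 28.070)² = 107.1283490176²
eq3−eq2, eq3−eq1 (x²,y² cancel):
  160.020·x + 118.004·y = 10043.395520
  157.458·x + 91.536·y = 9352.944547
det = 160.020·91.536 − 118.004·157.458 = -3933.083112
x = (10043.395520·91.536 − 118.004·9352.944547) / -3933.083112 = 46.872291
y = (160.020·9352.944547 − 10043.395520·157.458) / -3933.083112 = 21.549198
|P − Q| = √((46.872291 − 40.863)² + (21.549198 − -46.282)²) = 68.096864

68.097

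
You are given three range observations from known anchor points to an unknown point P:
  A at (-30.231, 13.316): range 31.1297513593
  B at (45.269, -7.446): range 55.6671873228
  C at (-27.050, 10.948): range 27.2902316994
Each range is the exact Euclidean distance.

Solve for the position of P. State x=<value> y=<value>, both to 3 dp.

eq1: (x + 30.231)² + (y − 13.316)² = 31.1297513593²
eq2: (x − 45.269)² + (y + 7.446)² = 55.6671873228²
eq3: (x + 27.050)² + (y − 10.948)² = 27.2902316994²
eq3−eq2, eq3−eq1 (x²,y² cancel):
  144.638·x − 36.788·y = -1100.914925
  -6.362·x + 4.736·y = 15.363340
det = 144.638·4.736 − -36.788·-6.362 = 450.960312
x = (-1100.914925·4.736 − -36.788·15.363340) / 450.960312 = -10.308549
y = (144.638·15.363340 − -1100.914925·-6.362) / 450.960312 = -10.603811

x=-10.309 y=-10.604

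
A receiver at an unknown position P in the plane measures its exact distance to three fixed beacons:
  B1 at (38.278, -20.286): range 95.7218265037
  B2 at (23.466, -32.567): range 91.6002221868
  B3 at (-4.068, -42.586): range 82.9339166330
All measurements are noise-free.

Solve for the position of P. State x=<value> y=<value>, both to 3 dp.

x=-42.657 y=30.823

eq1: (x − 38.278)² + (y + 20.286)² = 95.7218265037²
eq2: (x − 23.466)² + (y + 32.567)² = 91.6002221868²
eq3: (x + 4.068)² + (y + 42.586)² = 82.9339166330²
eq3−eq1, eq3−eq2 (x²,y² cancel):
  84.692·x + 44.600·y = -2238.022481
  55.068·x + 20.038·y = -1731.419552
det = 84.692·20.038 − 44.600·55.068 = -758.974504
x = (-2238.022481·20.038 − 44.600·-1731.419552) / -758.974504 = -42.657319
y = (84.692·-1731.419552 − -2238.022481·55.068) / -758.974504 = 30.823121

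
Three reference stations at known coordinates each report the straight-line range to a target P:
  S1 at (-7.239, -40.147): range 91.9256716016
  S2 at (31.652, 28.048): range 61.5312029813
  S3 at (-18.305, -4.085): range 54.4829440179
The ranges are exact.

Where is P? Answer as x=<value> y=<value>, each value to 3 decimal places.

x=-25.880 y=49.869

eq1: (x + 7.239)² + (y + 40.147)² = 91.9256716016²
eq2: (x − 31.652)² + (y − 28.048)² = 61.5312029813²
eq3: (x + 18.305)² + (y + 4.085)² = 54.4829440179²
eq2−eq1, eq2−eq3 (x²,y² cancel):
  -77.782·x − 136.390·y = -4788.594837
  -99.914·x − 64.266·y = -619.081407
det = -77.782·-64.266 − -136.390·-99.914 = -8628.532448
x = (-4788.594837·-64.266 − -136.390·-619.081407) / -8628.532448 = -25.880105
y = (-77.782·-619.081407 − -4788.594837·-99.914) / -8628.532448 = 49.868767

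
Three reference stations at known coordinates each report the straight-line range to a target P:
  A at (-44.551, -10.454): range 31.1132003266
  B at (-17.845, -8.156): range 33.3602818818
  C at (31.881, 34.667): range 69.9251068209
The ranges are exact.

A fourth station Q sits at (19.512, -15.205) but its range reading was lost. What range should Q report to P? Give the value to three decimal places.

eq1: (x + 44.551)² + (y + 10.454)² = 31.1132003266²
eq2: (x + 17.845)² + (y + 8.156)² = 33.3602818818²
eq3: (x − 31.881)² + (y − 34.667)² = 69.9251068209²
eq3−eq1, eq3−eq2 (x²,y² cancel):
  -152.864·x − 90.242·y = 3797.367996
  -99.452·x − 85.646·y = 1943.377468
det = -152.864·-85.646 − -90.242·-99.452 = 4117.442760
x = (3797.367996·-85.646 − -90.242·1943.377468) / 4117.442760 = -36.395190
y = (-152.864·1943.377468 − 3797.367996·-99.452) / 4117.442760 = 19.571223
|P − Q| = √((-36.395190 − 19.512)² + (19.571223 − -15.205)²) = 65.840713

65.841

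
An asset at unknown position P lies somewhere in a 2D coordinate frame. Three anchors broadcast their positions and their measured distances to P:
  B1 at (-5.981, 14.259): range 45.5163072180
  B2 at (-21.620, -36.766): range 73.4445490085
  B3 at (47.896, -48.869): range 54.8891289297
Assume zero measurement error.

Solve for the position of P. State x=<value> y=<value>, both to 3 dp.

x=38.631 y=5.233

eq1: (x + 5.981)² + (y − 14.259)² = 45.5163072180²
eq2: (x + 21.620)² + (y + 36.766)² = 73.4445490085²
eq3: (x − 47.896)² + (y + 48.869)² = 54.8891289297²
eq2−eq1, eq2−eq3 (x²,y² cancel):
  31.278·x + 102.050·y = 1742.295842
  139.032·x − 24.206·y = 5244.328125
det = 31.278·-24.206 − 102.050·139.032 = -14945.330868
x = (1742.295842·-24.206 − 102.050·5244.328125) / -14945.330868 = 38.631309
y = (31.278·5244.328125 − 1742.295842·139.032) / -14945.330868 = 5.232589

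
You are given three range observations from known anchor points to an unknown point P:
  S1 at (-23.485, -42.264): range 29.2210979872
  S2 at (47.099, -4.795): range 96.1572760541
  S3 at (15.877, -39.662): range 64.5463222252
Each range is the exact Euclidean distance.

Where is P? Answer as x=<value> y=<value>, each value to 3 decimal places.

eq1: (x + 23.485)² + (y + 42.264)² = 29.2210979872²
eq2: (x − 47.099)² + (y + 4.795)² = 96.1572760541²
eq3: (x − 15.877)² + (y + 39.662)² = 64.5463222252²
eq2−eq1, eq2−eq3 (x²,y² cancel):
  -141.168·x − 74.938·y = 8488.832266
  -62.444·x − 69.734·y = 4663.839572
det = -141.168·-69.734 − -74.938·-62.444 = 5164.780840
x = (8488.832266·-69.734 − -74.938·4663.839572) / 5164.780840 = -46.945152
y = (-141.168·4663.839572 − 8488.832266·-62.444) / 5164.780840 = -24.842925

x=-46.945 y=-24.843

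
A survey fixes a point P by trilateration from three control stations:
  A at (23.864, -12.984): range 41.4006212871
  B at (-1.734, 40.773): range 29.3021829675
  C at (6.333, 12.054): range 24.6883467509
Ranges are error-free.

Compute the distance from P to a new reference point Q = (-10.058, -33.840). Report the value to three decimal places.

eq1: (x − 23.864)² + (y + 12.984)² = 41.4006212871²
eq2: (x + 1.734)² + (y − 40.773)² = 29.3021829675²
eq3: (x − 6.333)² + (y − 12.054)² = 24.6883467509²
eq3−eq2, eq3−eq1 (x²,y² cancel):
  -16.134·x + 57.438·y = 1230.935019
  35.062·x − 50.076·y = -551.828031
det = -16.134·-50.076 − 57.438·35.062 = -1205.964972
x = (1230.935019·-50.076 − 57.438·-551.828031) / -1205.964972 = 24.830243
y = (-16.134·-551.828031 − 1230.935019·35.062) / -1205.964972 = 28.405344
|P − Q| = √((24.830243 − -10.058)² + (28.405344 − -33.840)²) = 71.355956

71.356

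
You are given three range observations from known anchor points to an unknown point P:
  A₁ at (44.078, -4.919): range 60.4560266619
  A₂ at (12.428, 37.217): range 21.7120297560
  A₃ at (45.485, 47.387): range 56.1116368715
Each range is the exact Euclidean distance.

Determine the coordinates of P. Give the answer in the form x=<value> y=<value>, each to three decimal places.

eq1: (x − 44.078)² + (y + 4.919)² = 60.4560266619²
eq2: (x − 12.428)² + (y − 37.217)² = 21.7120297560²
eq3: (x − 45.485)² + (y − 47.387)² = 56.1116368715²
eq2−eq3, eq2−eq1 (x²,y² cancel):
  66.114·x + 20.340·y = 97.749165
  63.300·x − 84.272·y = -2756.012552
det = 66.114·-84.272 − 20.340·63.300 = -6859.081008
x = (97.749165·-84.272 − 20.340·-2756.012552) / -6859.081008 = -6.971747
y = (66.114·-2756.012552 − 97.749165·63.300) / -6859.081008 = 27.467023

x=-6.972 y=27.467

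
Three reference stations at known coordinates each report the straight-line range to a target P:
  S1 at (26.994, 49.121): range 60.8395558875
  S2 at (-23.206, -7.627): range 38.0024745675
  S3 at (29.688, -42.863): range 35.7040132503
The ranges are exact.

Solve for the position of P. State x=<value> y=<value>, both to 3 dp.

eq1: (x − 26.994)² + (y − 49.121)² = 60.8395558875²
eq2: (x + 23.206)² + (y + 7.627)² = 38.0024745675²
eq3: (x − 29.688)² + (y + 42.863)² = 35.7040132503²
eq1−eq3, eq1−eq2 (x²,y² cancel):
  5.388·x − 183.968·y = 2003.740434
  -100.400·x − 113.496·y = -287.595625
det = 5.388·-113.496 − -183.968·-100.400 = -19081.903648
x = (2003.740434·-113.496 − -183.968·-287.595625) / -19081.903648 = 14.690616
y = (5.388·-287.595625 − 2003.740434·-100.400) / -19081.903648 = -10.461534

x=14.691 y=-10.462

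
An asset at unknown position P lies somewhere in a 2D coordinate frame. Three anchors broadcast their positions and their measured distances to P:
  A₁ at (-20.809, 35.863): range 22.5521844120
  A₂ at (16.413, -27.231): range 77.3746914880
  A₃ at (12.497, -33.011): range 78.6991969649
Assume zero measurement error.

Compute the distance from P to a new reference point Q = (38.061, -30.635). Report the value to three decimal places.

eq1: (x + 20.809)² + (y − 35.863)² = 22.5521844120²
eq2: (x − 16.413)² + (y + 27.231)² = 77.3746914880²
eq3: (x − 12.497)² + (y + 33.011)² = 78.6991969649²
eq3−eq1, eq3−eq2 (x²,y² cancel):
  -66.612·x + 137.748·y = 6158.230701
  7.832·x + 11.560·y = -28.266480
det = -66.612·11.560 − 137.748·7.832 = -1848.877056
x = (6158.230701·11.560 − 137.748·-28.266480) / -1848.877056 = -40.609946
y = (-66.612·-28.266480 − 6158.230701·7.832) / -1848.877056 = 25.068393
|P − Q| = √((-40.609946 − 38.061)² + (25.068393 − -30.635)²) = 96.394947

96.395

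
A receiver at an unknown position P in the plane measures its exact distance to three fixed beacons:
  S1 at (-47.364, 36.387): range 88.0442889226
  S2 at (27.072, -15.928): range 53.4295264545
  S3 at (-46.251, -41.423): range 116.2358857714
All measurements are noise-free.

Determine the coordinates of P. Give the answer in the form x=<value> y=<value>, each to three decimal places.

x=40.678 y=35.740

eq1: (x + 47.364)² + (y − 36.387)² = 88.0442889226²
eq2: (x − 27.072)² + (y + 15.928)² = 53.4295264545²
eq3: (x + 46.251)² + (y + 41.423)² = 116.2358857714²
eq2−eq1, eq2−eq3 (x²,y² cancel):
  -148.872·x + 104.630·y = -2316.314618
  -146.646·x − 50.990·y = -7787.641282
det = -148.872·-50.990 − 104.630·-146.646 = 22934.554260
x = (-2316.314618·-50.990 − 104.630·-7787.641282) / 22934.554260 = 40.677912
y = (-148.872·-7787.641282 − -2316.314618·-146.646) / 22934.554260 = 35.740109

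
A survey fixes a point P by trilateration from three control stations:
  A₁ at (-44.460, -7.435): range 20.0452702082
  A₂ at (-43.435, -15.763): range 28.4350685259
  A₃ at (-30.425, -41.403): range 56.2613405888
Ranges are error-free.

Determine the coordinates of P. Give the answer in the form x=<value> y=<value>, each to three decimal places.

eq1: (x + 44.460)² + (y + 7.435)² = 20.0452702082²
eq2: (x + 43.435)² + (y + 15.763)² = 28.4350685259²
eq3: (x + 30.425)² + (y + 41.403)² = 56.2613405888²
eq2−eq3, eq2−eq1 (x²,y² cancel):
  26.020·x − 51.280·y = -1851.967683
  -2.050·x + 16.656·y = 303.639695
det = 26.020·16.656 − -51.280·-2.050 = 328.265120
x = (-1851.967683·16.656 − -51.280·303.639695) / 328.265120 = -46.534734
y = (26.020·303.639695 − -1851.967683·-2.050) / 328.265120 = 12.502611

x=-46.535 y=12.503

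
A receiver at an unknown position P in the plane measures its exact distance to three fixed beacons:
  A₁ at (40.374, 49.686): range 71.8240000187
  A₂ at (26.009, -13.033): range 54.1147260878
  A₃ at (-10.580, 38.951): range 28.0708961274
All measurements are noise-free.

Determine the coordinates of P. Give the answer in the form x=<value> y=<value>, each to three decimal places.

x=-21.404 y=13.051

eq1: (x − 40.374)² + (y − 49.686)² = 71.8240000187²
eq2: (x − 26.009)² + (y + 13.033)² = 54.1147260878²
eq3: (x + 10.580)² + (y − 38.951)² = 28.0708961274²
eq1−eq3, eq1−eq2 (x²,y² cancel):
  -101.908·x − 21.470·y = 1901.070098
  -28.730·x − 125.438·y = -1022.147903
det = -101.908·-125.438 − -21.470·-28.730 = 12166.302604
x = (1901.070098·-125.438 − -21.470·-1022.147903) / 12166.302604 = -21.404362
y = (-101.908·-1022.147903 − 1901.070098·-28.730) / 12166.302604 = 13.051031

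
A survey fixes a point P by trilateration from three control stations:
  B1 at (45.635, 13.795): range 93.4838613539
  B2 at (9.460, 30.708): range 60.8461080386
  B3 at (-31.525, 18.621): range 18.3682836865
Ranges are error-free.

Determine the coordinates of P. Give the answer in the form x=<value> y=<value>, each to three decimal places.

x=-47.774 y=10.056

eq1: (x − 45.635)² + (y − 13.795)² = 93.4838613539²
eq2: (x − 9.460)² + (y − 30.708)² = 60.8461080386²
eq3: (x + 31.525)² + (y − 18.621)² = 18.3682836865²
eq1−eq2, eq1−eq3 (x²,y² cancel):
  -72.350·x + 33.826·y = 3796.601084
  -154.320·x + 9.652·y = 7469.550504
det = -72.350·9.652 − 33.826·-154.320 = 4521.706120
x = (3796.601084·9.652 − 33.826·7469.550504) / 4521.706120 = -47.774052
y = (-72.350·7469.550504 − 3796.601084·-154.320) / 4521.706120 = 10.055828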